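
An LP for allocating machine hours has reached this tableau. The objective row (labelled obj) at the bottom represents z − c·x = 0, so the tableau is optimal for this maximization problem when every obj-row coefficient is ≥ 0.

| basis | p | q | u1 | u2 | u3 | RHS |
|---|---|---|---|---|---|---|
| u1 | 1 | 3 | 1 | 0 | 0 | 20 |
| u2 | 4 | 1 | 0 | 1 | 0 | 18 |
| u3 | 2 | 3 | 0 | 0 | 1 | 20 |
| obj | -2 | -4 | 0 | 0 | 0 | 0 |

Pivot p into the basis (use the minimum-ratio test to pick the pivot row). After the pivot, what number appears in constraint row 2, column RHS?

9/2

Ratio test on column p — row 1: 20/1 = 20; row 2: 18/4 = 9/2; row 3: 20/2 = 10. Minimum is 9/2 at row 2 (u2 leaves); pivot element 4.
Divide row 2 by 4; eliminate column p from the other rows.
In the new row 2, the RHS entry is the old entry divided by the pivot: 18/4 = 9/2.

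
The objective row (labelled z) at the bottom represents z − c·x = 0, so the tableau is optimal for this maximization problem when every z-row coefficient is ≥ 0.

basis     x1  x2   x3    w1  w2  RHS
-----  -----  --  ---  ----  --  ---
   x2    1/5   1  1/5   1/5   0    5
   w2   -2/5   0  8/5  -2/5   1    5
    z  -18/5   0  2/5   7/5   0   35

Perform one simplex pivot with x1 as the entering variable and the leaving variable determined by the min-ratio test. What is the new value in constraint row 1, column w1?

Ratio test on column x1 — row 1: 5/(1/5) = 25; row 2: entry -2/5 ≤ 0. Minimum is 25 at row 1 (x2 leaves); pivot element 1/5.
Divide row 1 by 1/5; eliminate column x1 from the other rows.
In the new row 1, the w1 entry is the old entry divided by the pivot: (1/5)/(1/5) = 1.

1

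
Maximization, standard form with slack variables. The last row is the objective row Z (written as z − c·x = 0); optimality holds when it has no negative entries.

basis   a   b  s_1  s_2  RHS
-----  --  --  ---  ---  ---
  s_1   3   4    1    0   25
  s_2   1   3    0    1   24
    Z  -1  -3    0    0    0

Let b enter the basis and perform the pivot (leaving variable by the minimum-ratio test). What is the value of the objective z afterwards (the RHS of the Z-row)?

Ratio test on column b — row 1: 25/4 = 25/4; row 2: 24/3 = 8. Minimum is 25/4 at row 1 (s_1 leaves); pivot element 4.
Pivot on row 1; the Z-row RHS becomes 0 − (-3)·(25/4) = 75/4.

75/4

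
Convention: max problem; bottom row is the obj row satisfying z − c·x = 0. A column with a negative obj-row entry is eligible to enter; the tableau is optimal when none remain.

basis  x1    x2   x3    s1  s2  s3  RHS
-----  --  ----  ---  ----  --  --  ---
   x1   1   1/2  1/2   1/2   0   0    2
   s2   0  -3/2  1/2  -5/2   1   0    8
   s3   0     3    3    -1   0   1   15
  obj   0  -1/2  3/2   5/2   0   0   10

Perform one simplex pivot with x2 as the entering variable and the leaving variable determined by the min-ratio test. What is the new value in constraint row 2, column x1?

3

Ratio test on column x2 — row 1: 2/(1/2) = 4; row 2: entry -3/2 ≤ 0; row 3: 15/3 = 5. Minimum is 4 at row 1 (x1 leaves); pivot element 1/2.
Divide row 1 by 1/2; eliminate column x2 from the other rows.
Row 2 update in column x1: 0 − (-3/2)·2 = 3.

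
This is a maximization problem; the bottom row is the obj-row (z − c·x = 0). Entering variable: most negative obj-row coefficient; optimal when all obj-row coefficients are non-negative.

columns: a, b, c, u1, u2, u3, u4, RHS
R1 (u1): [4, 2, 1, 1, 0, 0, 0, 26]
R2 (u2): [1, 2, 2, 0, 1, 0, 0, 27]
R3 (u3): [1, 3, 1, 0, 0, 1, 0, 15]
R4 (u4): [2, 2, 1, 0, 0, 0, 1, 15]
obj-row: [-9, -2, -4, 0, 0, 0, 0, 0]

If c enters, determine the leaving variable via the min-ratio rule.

Column c entries and ratios — u1: 26/1 = 26; u2: 27/2 = 27/2; u3: 15/1 = 15; u4: 15/1 = 15.
Smallest ratio is 27/2 in the row of u2, so u2 leaves.

u2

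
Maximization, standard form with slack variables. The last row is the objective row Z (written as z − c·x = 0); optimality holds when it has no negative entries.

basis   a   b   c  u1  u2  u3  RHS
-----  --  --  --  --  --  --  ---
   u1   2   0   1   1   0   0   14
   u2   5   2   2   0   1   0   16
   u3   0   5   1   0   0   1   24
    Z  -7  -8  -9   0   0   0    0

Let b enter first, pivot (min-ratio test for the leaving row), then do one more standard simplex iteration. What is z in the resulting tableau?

68

Ratio test on column b — row 1: entry 0 ≤ 0; row 2: 16/2 = 8; row 3: 24/5 = 24/5. Minimum is 24/5 at row 3 (u3 leaves); pivot element 5.
Pivot on row 3; the Z-row RHS becomes 0 − (-8)·(24/5) = 192/5.
Next entering variable (most negative Z-row entry -37/5): c.
Ratio test on column c — row 1: 14/1 = 14; row 2: (32/5)/(8/5) = 4; row 3: (24/5)/(1/5) = 24. Minimum is 4 at row 2 (u2 leaves); pivot element 8/5.
After the second pivot the Z-row RHS is 192/5 − (-37/5)·4 = 68.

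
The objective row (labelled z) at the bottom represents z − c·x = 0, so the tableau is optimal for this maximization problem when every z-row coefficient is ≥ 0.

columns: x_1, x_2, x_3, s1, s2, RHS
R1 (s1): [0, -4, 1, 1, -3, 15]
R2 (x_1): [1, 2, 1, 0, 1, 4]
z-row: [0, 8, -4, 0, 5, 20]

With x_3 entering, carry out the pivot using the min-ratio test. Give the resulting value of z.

Ratio test on column x_3 — row 1: 15/1 = 15; row 2: 4/1 = 4. Minimum is 4 at row 2 (x_1 leaves); pivot element 1.
Pivot on row 2; the z-row RHS becomes 20 − (-4)·4 = 36.

36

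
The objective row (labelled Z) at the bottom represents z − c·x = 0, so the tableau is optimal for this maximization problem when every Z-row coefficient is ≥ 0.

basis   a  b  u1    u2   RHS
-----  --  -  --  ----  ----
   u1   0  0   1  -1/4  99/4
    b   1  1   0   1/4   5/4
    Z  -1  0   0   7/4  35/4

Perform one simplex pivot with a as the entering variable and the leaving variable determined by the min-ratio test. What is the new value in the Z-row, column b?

Ratio test on column a — row 1: entry 0 ≤ 0; row 2: (5/4)/1 = 5/4. Minimum is 5/4 at row 2 (b leaves); pivot element 1.
Divide row 2 by 1; eliminate column a from the other rows.
Z-row update in column b: 0 − (-1)·1 = 1.

1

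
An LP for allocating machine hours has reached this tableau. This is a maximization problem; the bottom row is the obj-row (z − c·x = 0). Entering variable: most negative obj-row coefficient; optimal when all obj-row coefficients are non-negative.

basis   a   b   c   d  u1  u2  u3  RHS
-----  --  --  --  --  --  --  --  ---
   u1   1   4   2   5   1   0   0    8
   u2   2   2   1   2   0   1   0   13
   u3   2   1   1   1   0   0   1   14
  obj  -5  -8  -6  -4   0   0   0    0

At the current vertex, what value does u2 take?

u2 is basic (row 2); its value is the RHS of that row, 13.

13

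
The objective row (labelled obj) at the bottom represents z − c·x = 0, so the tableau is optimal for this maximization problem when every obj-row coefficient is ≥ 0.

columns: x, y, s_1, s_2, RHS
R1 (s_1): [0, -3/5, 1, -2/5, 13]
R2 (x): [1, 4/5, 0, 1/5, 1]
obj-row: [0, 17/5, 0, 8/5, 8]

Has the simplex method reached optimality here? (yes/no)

Every obj-row coefficient is ≥ 0, so the tableau is optimal.

yes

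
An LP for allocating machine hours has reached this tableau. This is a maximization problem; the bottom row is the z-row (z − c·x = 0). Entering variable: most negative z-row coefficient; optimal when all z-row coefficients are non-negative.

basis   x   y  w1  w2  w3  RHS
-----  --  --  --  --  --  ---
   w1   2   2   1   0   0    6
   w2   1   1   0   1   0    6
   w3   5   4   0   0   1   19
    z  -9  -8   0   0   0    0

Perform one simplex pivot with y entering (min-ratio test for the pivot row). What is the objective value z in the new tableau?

Ratio test on column y — row 1: 6/2 = 3; row 2: 6/1 = 6; row 3: 19/4 = 19/4. Minimum is 3 at row 1 (w1 leaves); pivot element 2.
Pivot on row 1; the z-row RHS becomes 0 − (-8)·3 = 24.

24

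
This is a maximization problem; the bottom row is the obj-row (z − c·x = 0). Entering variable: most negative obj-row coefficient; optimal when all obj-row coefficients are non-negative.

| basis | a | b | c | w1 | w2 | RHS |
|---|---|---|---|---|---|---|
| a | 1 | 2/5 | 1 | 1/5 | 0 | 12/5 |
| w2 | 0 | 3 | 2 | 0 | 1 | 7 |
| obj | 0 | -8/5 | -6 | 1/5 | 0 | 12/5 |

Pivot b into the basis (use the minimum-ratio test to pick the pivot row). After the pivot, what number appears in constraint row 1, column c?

11/15

Ratio test on column b — row 1: (12/5)/(2/5) = 6; row 2: 7/3 = 7/3. Minimum is 7/3 at row 2 (w2 leaves); pivot element 3.
Divide row 2 by 3; eliminate column b from the other rows.
Row 1 update in column c: 1 − (2/5)·(2/3) = 11/15.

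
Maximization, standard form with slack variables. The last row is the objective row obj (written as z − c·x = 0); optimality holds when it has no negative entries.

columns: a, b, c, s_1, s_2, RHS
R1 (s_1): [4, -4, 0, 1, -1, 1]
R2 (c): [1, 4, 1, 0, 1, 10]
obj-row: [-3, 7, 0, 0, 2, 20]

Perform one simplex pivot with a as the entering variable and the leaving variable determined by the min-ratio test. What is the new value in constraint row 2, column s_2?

Ratio test on column a — row 1: 1/4 = 1/4; row 2: 10/1 = 10. Minimum is 1/4 at row 1 (s_1 leaves); pivot element 4.
Divide row 1 by 4; eliminate column a from the other rows.
Row 2 update in column s_2: 1 − 1·(-1/4) = 5/4.

5/4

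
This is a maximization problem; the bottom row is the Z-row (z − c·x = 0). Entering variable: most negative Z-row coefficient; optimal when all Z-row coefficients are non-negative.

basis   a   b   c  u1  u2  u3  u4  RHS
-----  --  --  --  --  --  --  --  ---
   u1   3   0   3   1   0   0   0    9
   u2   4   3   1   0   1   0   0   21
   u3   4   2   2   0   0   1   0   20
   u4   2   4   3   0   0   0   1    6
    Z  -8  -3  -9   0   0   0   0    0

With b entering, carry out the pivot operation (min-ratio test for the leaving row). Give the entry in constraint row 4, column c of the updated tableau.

Ratio test on column b — row 1: entry 0 ≤ 0; row 2: 21/3 = 7; row 3: 20/2 = 10; row 4: 6/4 = 3/2. Minimum is 3/2 at row 4 (u4 leaves); pivot element 4.
Divide row 4 by 4; eliminate column b from the other rows.
In the new row 4, the c entry is the old entry divided by the pivot: 3/4 = 3/4.

3/4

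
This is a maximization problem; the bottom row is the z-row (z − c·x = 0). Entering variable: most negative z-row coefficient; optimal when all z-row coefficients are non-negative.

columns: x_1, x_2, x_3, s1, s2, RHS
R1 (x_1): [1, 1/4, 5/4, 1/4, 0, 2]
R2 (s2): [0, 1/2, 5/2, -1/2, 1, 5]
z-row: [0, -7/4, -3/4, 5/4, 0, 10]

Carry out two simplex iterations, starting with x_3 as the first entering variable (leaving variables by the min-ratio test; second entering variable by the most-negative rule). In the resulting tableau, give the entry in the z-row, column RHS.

Ratio test on column x_3 — row 1: 2/(5/4) = 8/5; row 2: 5/(5/2) = 2. Minimum is 8/5 at row 1 (x_1 leaves); pivot element 5/4.
Divide row 1 by 5/4; eliminate column x_3 from the other rows.
Second iteration: most negative z-row entry is -8/5 in column x_2, so x_2 enters.
Ratio test on column x_2 — row 1: (8/5)/(1/5) = 8; row 2: entry 0 ≤ 0. Minimum is 8 at row 1 (x_3 leaves); pivot element 1/5.
Divide row 1 by 1/5; eliminate column x_2 from the other rows.
After both pivots, the entry at the z-row, column RHS is 24.

24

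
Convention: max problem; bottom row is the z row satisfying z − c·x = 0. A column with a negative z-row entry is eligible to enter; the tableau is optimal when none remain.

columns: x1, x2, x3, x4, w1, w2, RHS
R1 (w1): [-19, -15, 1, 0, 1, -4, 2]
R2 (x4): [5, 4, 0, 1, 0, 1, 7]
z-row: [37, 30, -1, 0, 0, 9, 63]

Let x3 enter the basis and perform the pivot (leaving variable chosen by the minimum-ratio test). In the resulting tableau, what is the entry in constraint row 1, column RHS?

Ratio test on column x3 — row 1: 2/1 = 2; row 2: entry 0 ≤ 0. Minimum is 2 at row 1 (w1 leaves); pivot element 1.
Divide row 1 by 1; eliminate column x3 from the other rows.
In the new row 1, the RHS entry is the old entry divided by the pivot: 2/1 = 2.

2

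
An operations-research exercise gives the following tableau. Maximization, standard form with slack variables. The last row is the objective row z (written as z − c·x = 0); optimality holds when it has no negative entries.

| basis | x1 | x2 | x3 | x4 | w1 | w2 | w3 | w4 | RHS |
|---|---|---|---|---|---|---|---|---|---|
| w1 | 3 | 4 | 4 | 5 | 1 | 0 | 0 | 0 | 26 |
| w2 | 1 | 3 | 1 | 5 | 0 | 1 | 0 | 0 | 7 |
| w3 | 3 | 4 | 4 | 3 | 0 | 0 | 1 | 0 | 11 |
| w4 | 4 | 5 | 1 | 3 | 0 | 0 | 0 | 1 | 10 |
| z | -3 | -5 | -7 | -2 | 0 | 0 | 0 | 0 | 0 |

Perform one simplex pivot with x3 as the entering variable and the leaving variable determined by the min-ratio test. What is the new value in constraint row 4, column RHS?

29/4

Ratio test on column x3 — row 1: 26/4 = 13/2; row 2: 7/1 = 7; row 3: 11/4 = 11/4; row 4: 10/1 = 10. Minimum is 11/4 at row 3 (w3 leaves); pivot element 4.
Divide row 3 by 4; eliminate column x3 from the other rows.
Row 4 update in column RHS: 10 − 1·(11/4) = 29/4.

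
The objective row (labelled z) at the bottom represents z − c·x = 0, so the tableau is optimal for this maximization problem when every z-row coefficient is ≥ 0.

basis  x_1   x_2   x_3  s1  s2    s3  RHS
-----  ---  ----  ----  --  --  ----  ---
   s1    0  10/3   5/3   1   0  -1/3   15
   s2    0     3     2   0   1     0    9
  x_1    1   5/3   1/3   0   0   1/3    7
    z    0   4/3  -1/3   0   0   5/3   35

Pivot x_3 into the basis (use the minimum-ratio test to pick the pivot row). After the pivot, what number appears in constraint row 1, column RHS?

15/2

Ratio test on column x_3 — row 1: 15/(5/3) = 9; row 2: 9/2 = 9/2; row 3: 7/(1/3) = 21. Minimum is 9/2 at row 2 (s2 leaves); pivot element 2.
Divide row 2 by 2; eliminate column x_3 from the other rows.
Row 1 update in column RHS: 15 − (5/3)·(9/2) = 15/2.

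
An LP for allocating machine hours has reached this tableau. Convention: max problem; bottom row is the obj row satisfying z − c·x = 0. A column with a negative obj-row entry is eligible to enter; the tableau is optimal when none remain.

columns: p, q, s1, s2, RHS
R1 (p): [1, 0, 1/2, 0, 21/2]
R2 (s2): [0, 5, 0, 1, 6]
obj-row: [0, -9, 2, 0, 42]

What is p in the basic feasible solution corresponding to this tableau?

p is basic (row 1); its value is the RHS of that row, 21/2.

21/2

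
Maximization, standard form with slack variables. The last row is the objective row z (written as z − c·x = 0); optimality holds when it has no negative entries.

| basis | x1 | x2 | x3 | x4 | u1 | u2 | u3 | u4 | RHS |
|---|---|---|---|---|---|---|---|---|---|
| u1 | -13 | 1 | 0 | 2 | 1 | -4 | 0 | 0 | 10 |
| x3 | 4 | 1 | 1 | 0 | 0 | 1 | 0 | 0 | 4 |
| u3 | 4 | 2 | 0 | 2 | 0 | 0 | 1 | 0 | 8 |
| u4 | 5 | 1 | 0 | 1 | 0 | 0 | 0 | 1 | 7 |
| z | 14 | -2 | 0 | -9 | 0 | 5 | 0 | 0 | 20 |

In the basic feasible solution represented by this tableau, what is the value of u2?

u2 is not in the basis, so in the current basic feasible solution u2 = 0.

0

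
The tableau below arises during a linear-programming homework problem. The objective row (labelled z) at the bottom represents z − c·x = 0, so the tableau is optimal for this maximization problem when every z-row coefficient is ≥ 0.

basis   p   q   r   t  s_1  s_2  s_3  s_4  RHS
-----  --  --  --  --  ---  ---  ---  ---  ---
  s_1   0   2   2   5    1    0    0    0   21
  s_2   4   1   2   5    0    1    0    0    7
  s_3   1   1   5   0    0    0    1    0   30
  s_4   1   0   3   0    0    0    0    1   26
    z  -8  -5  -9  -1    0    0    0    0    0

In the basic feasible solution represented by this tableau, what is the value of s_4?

s_4 is basic (row 4); its value is the RHS of that row, 26.

26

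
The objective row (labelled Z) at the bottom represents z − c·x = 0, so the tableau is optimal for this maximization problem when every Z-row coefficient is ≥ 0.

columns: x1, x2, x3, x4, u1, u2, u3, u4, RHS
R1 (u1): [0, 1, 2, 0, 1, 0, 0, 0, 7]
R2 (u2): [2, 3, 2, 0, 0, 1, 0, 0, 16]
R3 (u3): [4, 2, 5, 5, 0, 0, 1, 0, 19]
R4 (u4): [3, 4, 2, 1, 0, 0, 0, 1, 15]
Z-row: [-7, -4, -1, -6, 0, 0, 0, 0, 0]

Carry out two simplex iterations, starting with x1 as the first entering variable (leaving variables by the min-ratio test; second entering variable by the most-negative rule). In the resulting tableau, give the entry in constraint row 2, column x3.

9/10

Ratio test on column x1 — row 1: entry 0 ≤ 0; row 2: 16/2 = 8; row 3: 19/4 = 19/4; row 4: 15/3 = 5. Minimum is 19/4 at row 3 (u3 leaves); pivot element 4.
Divide row 3 by 4; eliminate column x1 from the other rows.
Second iteration: most negative Z-row entry is -1/2 in column x2, so x2 enters.
Ratio test on column x2 — row 1: 7/1 = 7; row 2: (13/2)/2 = 13/4; row 3: (19/4)/(1/2) = 19/2; row 4: (3/4)/(5/2) = 3/10. Minimum is 3/10 at row 4 (u4 leaves); pivot element 5/2.
Divide row 4 by 5/2; eliminate column x2 from the other rows.
After both pivots, the entry at constraint row 2, column x3 is 9/10.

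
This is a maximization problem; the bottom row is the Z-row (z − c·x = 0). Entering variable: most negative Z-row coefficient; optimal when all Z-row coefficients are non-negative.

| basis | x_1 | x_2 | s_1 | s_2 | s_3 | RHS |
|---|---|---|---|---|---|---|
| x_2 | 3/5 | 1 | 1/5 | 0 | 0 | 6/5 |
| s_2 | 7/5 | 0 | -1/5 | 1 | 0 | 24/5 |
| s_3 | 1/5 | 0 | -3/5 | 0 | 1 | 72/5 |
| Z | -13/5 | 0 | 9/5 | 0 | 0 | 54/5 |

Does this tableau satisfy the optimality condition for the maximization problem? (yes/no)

no

The Z-row has a negative entry -13/5 in column x_1, so it is not optimal.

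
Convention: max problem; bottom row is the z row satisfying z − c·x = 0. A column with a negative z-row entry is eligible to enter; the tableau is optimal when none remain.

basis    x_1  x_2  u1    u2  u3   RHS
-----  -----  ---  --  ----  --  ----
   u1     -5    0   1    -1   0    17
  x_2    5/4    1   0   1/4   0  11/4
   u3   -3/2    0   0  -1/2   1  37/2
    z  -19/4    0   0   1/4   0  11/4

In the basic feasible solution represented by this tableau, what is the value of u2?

0

u2 is not in the basis, so in the current basic feasible solution u2 = 0.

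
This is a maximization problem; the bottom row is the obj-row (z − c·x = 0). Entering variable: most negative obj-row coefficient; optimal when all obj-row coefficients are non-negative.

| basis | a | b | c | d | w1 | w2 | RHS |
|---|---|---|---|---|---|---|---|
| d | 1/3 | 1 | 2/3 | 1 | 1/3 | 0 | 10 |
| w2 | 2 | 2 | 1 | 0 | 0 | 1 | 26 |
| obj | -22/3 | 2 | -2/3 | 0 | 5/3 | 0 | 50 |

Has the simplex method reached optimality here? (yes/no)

The obj-row has a negative entry -22/3 in column a, so it is not optimal.

no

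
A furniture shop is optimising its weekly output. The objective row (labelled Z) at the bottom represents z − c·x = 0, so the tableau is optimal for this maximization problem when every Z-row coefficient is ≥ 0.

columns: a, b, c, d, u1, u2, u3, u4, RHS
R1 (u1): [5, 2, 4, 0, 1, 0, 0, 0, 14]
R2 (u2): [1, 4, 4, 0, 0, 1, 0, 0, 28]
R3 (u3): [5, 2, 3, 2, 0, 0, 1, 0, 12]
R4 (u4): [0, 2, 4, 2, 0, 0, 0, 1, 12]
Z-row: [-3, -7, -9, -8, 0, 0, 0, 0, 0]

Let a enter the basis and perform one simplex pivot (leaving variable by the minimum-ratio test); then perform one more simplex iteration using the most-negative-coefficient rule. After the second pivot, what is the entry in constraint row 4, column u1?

-4

Ratio test on column a — row 1: 14/5 = 14/5; row 2: 28/1 = 28; row 3: 12/5 = 12/5; row 4: entry 0 ≤ 0. Minimum is 12/5 at row 3 (u3 leaves); pivot element 5.
Divide row 3 by 5; eliminate column a from the other rows.
Second iteration: most negative Z-row entry is -36/5 in column c, so c enters.
Ratio test on column c — row 1: 2/1 = 2; row 2: (128/5)/(17/5) = 128/17; row 3: (12/5)/(3/5) = 4; row 4: 12/4 = 3. Minimum is 2 at row 1 (u1 leaves); pivot element 1.
Divide row 1 by 1; eliminate column c from the other rows.
After both pivots, the entry at constraint row 4, column u1 is -4.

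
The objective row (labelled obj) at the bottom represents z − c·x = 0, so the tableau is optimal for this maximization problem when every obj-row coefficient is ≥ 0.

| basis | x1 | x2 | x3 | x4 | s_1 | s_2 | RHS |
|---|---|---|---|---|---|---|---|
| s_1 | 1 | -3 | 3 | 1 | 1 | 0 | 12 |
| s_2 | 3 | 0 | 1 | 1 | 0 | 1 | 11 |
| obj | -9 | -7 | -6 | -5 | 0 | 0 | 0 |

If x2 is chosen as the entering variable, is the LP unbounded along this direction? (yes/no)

Every constraint-row entry in column x2 is ≤ 0, so increasing x2 is unbounded.

yes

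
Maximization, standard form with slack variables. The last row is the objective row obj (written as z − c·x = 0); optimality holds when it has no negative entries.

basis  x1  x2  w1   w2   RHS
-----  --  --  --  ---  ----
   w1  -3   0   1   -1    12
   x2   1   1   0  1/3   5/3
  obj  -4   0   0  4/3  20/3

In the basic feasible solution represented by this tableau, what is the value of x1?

0

x1 is not in the basis, so in the current basic feasible solution x1 = 0.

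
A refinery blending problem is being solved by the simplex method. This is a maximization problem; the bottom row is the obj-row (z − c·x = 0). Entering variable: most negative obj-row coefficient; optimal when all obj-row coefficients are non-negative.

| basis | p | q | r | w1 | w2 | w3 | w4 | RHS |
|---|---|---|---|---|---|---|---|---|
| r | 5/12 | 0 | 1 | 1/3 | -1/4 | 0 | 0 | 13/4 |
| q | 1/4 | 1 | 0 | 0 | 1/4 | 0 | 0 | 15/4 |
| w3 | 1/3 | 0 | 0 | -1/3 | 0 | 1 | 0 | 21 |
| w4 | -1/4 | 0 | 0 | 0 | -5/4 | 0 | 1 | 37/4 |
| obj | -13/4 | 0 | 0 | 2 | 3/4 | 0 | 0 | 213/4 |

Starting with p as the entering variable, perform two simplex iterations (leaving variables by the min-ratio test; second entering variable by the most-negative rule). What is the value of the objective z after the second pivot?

Ratio test on column p — row 1: (13/4)/(5/12) = 39/5; row 2: (15/4)/(1/4) = 15; row 3: 21/(1/3) = 63; row 4: entry -1/4 ≤ 0. Minimum is 39/5 at row 1 (r leaves); pivot element 5/12.
Pivot on row 1; the obj-row RHS becomes 213/4 − (-13/4)·(39/5) = 393/5.
Next entering variable (most negative obj-row entry -6/5): w2.
Ratio test on column w2 — row 1: entry -3/5 ≤ 0; row 2: (9/5)/(2/5) = 9/2; row 3: (92/5)/(1/5) = 92; row 4: entry -7/5 ≤ 0. Minimum is 9/2 at row 2 (q leaves); pivot element 2/5.
After the second pivot the obj-row RHS is 393/5 − (-6/5)·(9/2) = 84.

84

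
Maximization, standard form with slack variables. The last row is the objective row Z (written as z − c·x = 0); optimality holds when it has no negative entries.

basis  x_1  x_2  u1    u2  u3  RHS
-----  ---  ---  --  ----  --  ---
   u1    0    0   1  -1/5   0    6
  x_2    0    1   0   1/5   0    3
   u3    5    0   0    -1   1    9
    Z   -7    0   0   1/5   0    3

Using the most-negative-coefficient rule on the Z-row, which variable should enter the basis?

Negative Z-row entries: x_1: -7.
The most negative is -7 in column x_1, so x_1 enters.

x_1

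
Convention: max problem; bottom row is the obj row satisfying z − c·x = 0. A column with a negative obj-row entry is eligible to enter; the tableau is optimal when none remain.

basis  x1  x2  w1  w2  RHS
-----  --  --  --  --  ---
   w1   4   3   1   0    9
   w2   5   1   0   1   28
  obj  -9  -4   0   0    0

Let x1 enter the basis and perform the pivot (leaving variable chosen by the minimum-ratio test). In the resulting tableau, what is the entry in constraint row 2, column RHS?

67/4

Ratio test on column x1 — row 1: 9/4 = 9/4; row 2: 28/5 = 28/5. Minimum is 9/4 at row 1 (w1 leaves); pivot element 4.
Divide row 1 by 4; eliminate column x1 from the other rows.
Row 2 update in column RHS: 28 − 5·(9/4) = 67/4.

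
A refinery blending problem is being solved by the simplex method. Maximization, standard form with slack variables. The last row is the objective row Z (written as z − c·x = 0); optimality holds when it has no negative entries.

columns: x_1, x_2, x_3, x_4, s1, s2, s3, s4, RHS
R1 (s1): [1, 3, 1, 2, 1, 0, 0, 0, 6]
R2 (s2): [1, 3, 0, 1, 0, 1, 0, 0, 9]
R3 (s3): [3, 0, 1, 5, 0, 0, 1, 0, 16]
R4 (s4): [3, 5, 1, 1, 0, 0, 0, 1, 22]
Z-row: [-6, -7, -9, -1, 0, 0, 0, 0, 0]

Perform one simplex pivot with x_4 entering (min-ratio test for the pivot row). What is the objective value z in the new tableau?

Ratio test on column x_4 — row 1: 6/2 = 3; row 2: 9/1 = 9; row 3: 16/5 = 16/5; row 4: 22/1 = 22. Minimum is 3 at row 1 (s1 leaves); pivot element 2.
Pivot on row 1; the Z-row RHS becomes 0 − (-1)·3 = 3.

3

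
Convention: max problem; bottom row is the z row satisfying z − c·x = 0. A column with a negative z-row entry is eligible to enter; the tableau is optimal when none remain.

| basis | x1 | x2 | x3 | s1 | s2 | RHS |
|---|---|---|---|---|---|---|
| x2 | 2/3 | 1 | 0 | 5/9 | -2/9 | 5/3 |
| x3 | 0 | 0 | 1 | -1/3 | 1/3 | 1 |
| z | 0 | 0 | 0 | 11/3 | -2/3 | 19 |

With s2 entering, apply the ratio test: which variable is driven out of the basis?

Column s2 entries and ratios — x2: -2/9 ≤ 0, skip; x3: 1/(1/3) = 3.
Smallest ratio is 3 in the row of x3, so x3 leaves.

x3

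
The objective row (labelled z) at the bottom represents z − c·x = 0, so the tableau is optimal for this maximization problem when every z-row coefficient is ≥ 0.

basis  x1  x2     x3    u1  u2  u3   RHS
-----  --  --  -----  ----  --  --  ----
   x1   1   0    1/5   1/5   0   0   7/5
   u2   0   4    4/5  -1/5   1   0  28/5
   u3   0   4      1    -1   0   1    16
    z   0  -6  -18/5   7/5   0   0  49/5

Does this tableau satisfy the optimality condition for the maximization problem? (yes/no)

The z-row has a negative entry -6 in column x2, so it is not optimal.

no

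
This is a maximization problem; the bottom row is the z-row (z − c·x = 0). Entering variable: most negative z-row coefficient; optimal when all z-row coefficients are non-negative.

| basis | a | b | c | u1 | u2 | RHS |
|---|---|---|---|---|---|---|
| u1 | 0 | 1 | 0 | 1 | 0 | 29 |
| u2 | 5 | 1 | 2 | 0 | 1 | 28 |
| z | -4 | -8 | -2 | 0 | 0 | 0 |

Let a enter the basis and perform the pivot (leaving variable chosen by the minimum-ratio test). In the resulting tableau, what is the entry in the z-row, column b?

Ratio test on column a — row 1: entry 0 ≤ 0; row 2: 28/5 = 28/5. Minimum is 28/5 at row 2 (u2 leaves); pivot element 5.
Divide row 2 by 5; eliminate column a from the other rows.
z-row update in column b: -8 − (-4)·(1/5) = -36/5.

-36/5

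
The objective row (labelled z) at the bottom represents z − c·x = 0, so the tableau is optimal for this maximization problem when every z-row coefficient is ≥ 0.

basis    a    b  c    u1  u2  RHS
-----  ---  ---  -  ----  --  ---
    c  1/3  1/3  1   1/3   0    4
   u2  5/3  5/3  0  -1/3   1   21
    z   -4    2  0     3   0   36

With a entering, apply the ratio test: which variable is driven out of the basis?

c

Column a entries and ratios — c: 4/(1/3) = 12; u2: 21/(5/3) = 63/5.
Smallest ratio is 12 in the row of c, so c leaves.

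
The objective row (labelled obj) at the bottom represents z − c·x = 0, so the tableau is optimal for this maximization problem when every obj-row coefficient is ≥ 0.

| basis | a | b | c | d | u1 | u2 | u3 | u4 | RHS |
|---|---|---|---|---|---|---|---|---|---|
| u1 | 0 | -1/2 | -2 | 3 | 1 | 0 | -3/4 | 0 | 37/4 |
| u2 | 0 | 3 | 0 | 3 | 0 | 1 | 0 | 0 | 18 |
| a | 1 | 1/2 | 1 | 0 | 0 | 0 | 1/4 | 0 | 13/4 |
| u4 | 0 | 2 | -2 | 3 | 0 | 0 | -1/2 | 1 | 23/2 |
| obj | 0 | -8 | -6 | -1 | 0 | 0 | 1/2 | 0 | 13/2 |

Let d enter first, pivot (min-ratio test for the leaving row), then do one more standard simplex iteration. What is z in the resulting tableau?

254/15

Ratio test on column d — row 1: (37/4)/3 = 37/12; row 2: 18/3 = 6; row 3: entry 0 ≤ 0; row 4: (23/2)/3 = 23/6. Minimum is 37/12 at row 1 (u1 leaves); pivot element 3.
Pivot on row 1; the obj-row RHS becomes 13/2 − (-1)·(37/12) = 115/12.
Next entering variable (most negative obj-row entry -49/6): b.
Ratio test on column b — row 1: entry -1/6 ≤ 0; row 2: (35/4)/(7/2) = 5/2; row 3: (13/4)/(1/2) = 13/2; row 4: (9/4)/(5/2) = 9/10. Minimum is 9/10 at row 4 (u4 leaves); pivot element 5/2.
After the second pivot the obj-row RHS is 115/12 − (-49/6)·(9/10) = 254/15.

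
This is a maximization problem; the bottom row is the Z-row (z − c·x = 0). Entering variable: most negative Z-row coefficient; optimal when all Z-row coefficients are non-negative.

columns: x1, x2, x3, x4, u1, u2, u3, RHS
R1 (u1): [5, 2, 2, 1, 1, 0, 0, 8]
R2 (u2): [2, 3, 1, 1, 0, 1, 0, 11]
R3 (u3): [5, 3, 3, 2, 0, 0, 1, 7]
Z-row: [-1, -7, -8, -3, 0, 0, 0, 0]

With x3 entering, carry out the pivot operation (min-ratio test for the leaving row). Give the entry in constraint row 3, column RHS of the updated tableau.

7/3

Ratio test on column x3 — row 1: 8/2 = 4; row 2: 11/1 = 11; row 3: 7/3 = 7/3. Minimum is 7/3 at row 3 (u3 leaves); pivot element 3.
Divide row 3 by 3; eliminate column x3 from the other rows.
In the new row 3, the RHS entry is the old entry divided by the pivot: 7/3 = 7/3.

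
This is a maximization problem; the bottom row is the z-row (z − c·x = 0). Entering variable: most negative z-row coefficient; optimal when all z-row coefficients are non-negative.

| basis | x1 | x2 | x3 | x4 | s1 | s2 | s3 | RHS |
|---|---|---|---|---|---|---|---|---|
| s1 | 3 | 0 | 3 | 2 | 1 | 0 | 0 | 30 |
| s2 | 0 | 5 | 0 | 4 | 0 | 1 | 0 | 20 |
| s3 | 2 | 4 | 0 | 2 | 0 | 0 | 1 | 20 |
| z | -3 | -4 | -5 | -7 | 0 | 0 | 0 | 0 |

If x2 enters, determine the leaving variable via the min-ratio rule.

Column x2 entries and ratios — s1: 0 ≤ 0, skip; s2: 20/5 = 4; s3: 20/4 = 5.
Smallest ratio is 4 in the row of s2, so s2 leaves.

s2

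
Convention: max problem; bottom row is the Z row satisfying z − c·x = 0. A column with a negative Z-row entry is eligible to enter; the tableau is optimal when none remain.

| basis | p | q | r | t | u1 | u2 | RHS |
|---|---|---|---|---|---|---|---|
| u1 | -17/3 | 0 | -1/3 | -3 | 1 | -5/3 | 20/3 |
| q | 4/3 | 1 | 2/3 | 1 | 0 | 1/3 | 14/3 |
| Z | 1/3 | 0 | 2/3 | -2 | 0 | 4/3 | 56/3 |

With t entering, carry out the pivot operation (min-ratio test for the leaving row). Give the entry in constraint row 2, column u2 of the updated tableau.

1/3

Ratio test on column t — row 1: entry -3 ≤ 0; row 2: (14/3)/1 = 14/3. Minimum is 14/3 at row 2 (q leaves); pivot element 1.
Divide row 2 by 1; eliminate column t from the other rows.
In the new row 2, the u2 entry is the old entry divided by the pivot: (1/3)/1 = 1/3.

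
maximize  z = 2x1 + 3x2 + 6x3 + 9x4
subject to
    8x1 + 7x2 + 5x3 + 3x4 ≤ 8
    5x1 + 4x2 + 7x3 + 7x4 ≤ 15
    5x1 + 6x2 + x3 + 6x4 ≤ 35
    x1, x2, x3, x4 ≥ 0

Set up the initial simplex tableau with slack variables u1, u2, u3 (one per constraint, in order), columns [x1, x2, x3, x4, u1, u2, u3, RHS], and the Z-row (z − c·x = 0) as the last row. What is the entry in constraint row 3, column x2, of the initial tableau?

Constraint 3 has coefficient 6 on x2.

6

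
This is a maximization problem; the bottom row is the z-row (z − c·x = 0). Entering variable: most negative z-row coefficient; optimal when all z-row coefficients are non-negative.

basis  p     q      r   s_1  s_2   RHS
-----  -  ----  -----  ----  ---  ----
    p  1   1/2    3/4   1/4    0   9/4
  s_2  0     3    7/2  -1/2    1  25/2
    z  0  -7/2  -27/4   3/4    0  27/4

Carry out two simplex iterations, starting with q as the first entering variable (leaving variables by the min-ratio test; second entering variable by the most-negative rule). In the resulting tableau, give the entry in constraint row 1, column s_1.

Ratio test on column q — row 1: (9/4)/(1/2) = 9/2; row 2: (25/2)/3 = 25/6. Minimum is 25/6 at row 2 (s_2 leaves); pivot element 3.
Divide row 2 by 3; eliminate column q from the other rows.
Second iteration: most negative z-row entry is -8/3 in column r, so r enters.
Ratio test on column r — row 1: (1/6)/(1/6) = 1; row 2: (25/6)/(7/6) = 25/7. Minimum is 1 at row 1 (p leaves); pivot element 1/6.
Divide row 1 by 1/6; eliminate column r from the other rows.
After both pivots, the entry at constraint row 1, column s_1 is 2.

2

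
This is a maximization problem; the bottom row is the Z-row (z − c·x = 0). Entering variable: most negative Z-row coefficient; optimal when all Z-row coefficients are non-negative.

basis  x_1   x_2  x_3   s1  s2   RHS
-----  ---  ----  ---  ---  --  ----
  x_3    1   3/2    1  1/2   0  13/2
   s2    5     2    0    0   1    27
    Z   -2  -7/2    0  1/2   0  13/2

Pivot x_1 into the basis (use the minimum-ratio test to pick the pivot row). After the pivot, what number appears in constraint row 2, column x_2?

Ratio test on column x_1 — row 1: (13/2)/1 = 13/2; row 2: 27/5 = 27/5. Minimum is 27/5 at row 2 (s2 leaves); pivot element 5.
Divide row 2 by 5; eliminate column x_1 from the other rows.
In the new row 2, the x_2 entry is the old entry divided by the pivot: 2/5 = 2/5.

2/5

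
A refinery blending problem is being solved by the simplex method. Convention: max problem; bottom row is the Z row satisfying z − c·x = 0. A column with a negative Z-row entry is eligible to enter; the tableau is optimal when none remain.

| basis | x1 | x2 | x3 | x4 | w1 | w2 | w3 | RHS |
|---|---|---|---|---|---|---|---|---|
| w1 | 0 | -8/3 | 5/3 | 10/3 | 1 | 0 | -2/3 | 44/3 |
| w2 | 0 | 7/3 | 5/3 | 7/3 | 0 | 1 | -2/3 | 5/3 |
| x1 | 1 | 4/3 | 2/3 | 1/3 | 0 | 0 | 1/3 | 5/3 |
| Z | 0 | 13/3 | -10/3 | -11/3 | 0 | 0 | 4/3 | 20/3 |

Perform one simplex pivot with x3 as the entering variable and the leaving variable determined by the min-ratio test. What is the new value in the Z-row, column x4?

1

Ratio test on column x3 — row 1: (44/3)/(5/3) = 44/5; row 2: (5/3)/(5/3) = 1; row 3: (5/3)/(2/3) = 5/2. Minimum is 1 at row 2 (w2 leaves); pivot element 5/3.
Divide row 2 by 5/3; eliminate column x3 from the other rows.
Z-row update in column x4: -11/3 − (-10/3)·(7/5) = 1.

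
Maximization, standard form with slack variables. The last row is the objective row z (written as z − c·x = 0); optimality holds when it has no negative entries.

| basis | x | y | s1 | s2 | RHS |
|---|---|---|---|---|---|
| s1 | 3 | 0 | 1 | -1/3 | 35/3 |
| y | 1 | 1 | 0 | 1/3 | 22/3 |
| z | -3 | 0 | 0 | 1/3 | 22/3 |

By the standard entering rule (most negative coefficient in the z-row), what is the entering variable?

Negative z-row entries: x: -3.
The most negative is -3 in column x, so x enters.

x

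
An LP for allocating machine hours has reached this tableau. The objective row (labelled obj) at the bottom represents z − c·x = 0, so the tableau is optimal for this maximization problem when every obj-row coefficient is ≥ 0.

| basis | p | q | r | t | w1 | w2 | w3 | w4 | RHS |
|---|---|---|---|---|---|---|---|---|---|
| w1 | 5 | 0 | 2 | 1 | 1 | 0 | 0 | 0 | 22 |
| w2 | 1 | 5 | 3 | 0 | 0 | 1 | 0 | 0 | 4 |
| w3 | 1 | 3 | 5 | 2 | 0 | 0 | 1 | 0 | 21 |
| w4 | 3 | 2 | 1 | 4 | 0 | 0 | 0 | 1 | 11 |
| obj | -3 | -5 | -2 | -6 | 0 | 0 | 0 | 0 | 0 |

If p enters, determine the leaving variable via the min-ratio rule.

w4

Column p entries and ratios — w1: 22/5 = 22/5; w2: 4/1 = 4; w3: 21/1 = 21; w4: 11/3 = 11/3.
Smallest ratio is 11/3 in the row of w4, so w4 leaves.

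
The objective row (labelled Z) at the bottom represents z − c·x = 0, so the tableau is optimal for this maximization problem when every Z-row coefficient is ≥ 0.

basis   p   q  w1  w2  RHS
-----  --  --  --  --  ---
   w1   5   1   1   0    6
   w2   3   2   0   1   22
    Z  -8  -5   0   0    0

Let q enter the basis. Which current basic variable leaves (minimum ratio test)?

Column q entries and ratios — w1: 6/1 = 6; w2: 22/2 = 11.
Smallest ratio is 6 in the row of w1, so w1 leaves.

w1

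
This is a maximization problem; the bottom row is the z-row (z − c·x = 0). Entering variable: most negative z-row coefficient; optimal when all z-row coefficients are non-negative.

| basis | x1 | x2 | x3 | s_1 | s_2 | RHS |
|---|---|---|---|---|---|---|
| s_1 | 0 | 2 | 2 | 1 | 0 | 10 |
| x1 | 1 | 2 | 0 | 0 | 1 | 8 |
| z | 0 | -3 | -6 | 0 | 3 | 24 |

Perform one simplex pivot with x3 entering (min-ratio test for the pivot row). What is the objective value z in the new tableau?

54

Ratio test on column x3 — row 1: 10/2 = 5; row 2: entry 0 ≤ 0. Minimum is 5 at row 1 (s_1 leaves); pivot element 2.
Pivot on row 1; the z-row RHS becomes 24 − (-6)·5 = 54.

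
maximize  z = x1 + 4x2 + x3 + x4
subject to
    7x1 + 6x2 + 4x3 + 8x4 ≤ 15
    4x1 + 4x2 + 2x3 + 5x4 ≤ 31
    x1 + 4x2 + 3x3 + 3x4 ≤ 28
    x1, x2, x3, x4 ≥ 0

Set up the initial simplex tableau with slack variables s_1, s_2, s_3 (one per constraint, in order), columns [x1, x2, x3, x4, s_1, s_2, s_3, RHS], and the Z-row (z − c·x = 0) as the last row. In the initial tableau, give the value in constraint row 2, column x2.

Constraint 2 has coefficient 4 on x2.

4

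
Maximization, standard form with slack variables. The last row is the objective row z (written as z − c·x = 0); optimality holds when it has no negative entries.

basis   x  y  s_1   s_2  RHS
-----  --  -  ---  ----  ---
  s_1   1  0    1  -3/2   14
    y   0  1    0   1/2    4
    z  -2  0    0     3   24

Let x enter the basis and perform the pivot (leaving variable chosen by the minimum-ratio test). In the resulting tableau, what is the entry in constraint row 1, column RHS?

Ratio test on column x — row 1: 14/1 = 14; row 2: entry 0 ≤ 0. Minimum is 14 at row 1 (s_1 leaves); pivot element 1.
Divide row 1 by 1; eliminate column x from the other rows.
In the new row 1, the RHS entry is the old entry divided by the pivot: 14/1 = 14.

14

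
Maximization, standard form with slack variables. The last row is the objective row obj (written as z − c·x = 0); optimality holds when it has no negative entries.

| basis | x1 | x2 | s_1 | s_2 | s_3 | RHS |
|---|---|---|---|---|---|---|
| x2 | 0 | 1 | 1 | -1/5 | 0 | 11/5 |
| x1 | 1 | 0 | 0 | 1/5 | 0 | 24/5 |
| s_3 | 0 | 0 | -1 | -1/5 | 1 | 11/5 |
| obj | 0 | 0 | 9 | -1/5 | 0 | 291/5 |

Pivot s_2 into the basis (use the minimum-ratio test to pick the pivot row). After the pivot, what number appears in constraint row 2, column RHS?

Ratio test on column s_2 — row 1: entry -1/5 ≤ 0; row 2: (24/5)/(1/5) = 24; row 3: entry -1/5 ≤ 0. Minimum is 24 at row 2 (x1 leaves); pivot element 1/5.
Divide row 2 by 1/5; eliminate column s_2 from the other rows.
In the new row 2, the RHS entry is the old entry divided by the pivot: (24/5)/(1/5) = 24.

24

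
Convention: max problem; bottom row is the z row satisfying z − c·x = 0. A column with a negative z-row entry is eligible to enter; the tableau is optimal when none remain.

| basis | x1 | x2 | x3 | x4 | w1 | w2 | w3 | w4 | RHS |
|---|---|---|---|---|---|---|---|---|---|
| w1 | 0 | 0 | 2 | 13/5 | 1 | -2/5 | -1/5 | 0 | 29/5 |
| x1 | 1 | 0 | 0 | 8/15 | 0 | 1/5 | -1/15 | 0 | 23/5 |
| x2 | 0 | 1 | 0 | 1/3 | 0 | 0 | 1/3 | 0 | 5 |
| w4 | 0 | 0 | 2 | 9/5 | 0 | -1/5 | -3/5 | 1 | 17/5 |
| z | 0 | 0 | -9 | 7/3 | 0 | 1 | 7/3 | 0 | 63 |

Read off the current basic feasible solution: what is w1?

29/5

w1 is basic (row 1); its value is the RHS of that row, 29/5.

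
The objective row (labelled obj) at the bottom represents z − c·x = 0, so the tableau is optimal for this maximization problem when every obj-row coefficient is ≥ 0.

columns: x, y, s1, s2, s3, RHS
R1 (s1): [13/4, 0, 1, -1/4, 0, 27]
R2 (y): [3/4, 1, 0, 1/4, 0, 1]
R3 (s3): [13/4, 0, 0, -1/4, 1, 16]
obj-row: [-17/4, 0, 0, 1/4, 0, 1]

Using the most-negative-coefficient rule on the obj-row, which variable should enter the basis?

Negative obj-row entries: x: -17/4.
The most negative is -17/4 in column x, so x enters.

x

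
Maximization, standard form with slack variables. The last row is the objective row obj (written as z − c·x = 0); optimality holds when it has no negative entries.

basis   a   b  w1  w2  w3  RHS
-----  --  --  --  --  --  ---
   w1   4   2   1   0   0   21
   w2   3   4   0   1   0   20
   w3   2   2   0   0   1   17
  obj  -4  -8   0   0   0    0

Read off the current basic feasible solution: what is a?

a is not in the basis, so in the current basic feasible solution a = 0.

0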